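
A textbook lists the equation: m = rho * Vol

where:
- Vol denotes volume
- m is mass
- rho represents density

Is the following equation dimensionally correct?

Yes

Vol (volume) has dimensions [L^3].
m (mass) has dimensions [M].
rho (density) has dimensions [L^-3 M].

Left side: [M]
Right side: [M]

Both sides have the same dimensions, so the equation is dimensionally consistent.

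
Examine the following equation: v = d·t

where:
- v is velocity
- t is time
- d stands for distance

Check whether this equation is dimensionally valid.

No

v (velocity) has dimensions [L T^-1].
t (time) has dimensions [T].
d (distance) has dimensions [L].

Left side: [L T^-1]
Right side: [L T]

The two sides have different dimensions, so the equation is NOT dimensionally consistent.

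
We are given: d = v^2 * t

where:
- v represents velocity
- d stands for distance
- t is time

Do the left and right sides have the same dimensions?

No

v (velocity) has dimensions [L T^-1].
d (distance) has dimensions [L].
t (time) has dimensions [T].

Left side: [L]
Right side: [L^2 T^-1]

The two sides have different dimensions, so the equation is NOT dimensionally consistent.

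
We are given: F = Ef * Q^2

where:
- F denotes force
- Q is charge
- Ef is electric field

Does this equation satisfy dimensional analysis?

No

F (force) has dimensions [L M T^-2].
Q (charge) has dimensions [I T].
Ef (electric field) has dimensions [I^-1 L M T^-3].

Left side: [L M T^-2]
Right side: [I L M T^-1]

The two sides have different dimensions, so the equation is NOT dimensionally consistent.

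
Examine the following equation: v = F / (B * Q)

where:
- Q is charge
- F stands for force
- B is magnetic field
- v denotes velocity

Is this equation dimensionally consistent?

Yes

Q (charge) has dimensions [I T].
F (force) has dimensions [L M T^-2].
B (magnetic field) has dimensions [I^-1 M T^-2].
v (velocity) has dimensions [L T^-1].

Left side: [L T^-1]
Right side: [L T^-1]

Both sides have the same dimensions, so the equation is dimensionally consistent.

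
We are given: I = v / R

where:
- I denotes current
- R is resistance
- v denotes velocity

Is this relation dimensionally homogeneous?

No

I (current) has dimensions [I].
R (resistance) has dimensions [I^-2 L^2 M T^-3].
v (velocity) has dimensions [L T^-1].

Left side: [I]
Right side: [I^2 L^-1 M^-1 T^2]

The two sides have different dimensions, so the equation is NOT dimensionally consistent.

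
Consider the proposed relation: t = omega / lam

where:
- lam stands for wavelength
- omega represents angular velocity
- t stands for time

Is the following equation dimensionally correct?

No

lam (wavelength) has dimensions [L].
omega (angular velocity) has dimensions [T^-1].
t (time) has dimensions [T].

Left side: [T]
Right side: [L^-1 T^-1]

The two sides have different dimensions, so the equation is NOT dimensionally consistent.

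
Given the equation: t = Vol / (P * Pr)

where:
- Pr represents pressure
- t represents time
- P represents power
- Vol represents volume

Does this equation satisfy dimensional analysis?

No

Pr (pressure) has dimensions [L^-1 M T^-2].
t (time) has dimensions [T].
P (power) has dimensions [L^2 M T^-3].
Vol (volume) has dimensions [L^3].

Left side: [T]
Right side: [L^2 M^-2 T^5]

The two sides have different dimensions, so the equation is NOT dimensionally consistent.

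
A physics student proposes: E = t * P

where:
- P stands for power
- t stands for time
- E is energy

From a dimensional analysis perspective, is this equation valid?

Yes

P (power) has dimensions [L^2 M T^-3].
t (time) has dimensions [T].
E (energy) has dimensions [L^2 M T^-2].

Left side: [L^2 M T^-2]
Right side: [L^2 M T^-2]

Both sides have the same dimensions, so the equation is dimensionally consistent.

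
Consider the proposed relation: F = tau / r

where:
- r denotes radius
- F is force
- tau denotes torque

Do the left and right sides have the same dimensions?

Yes

r (radius) has dimensions [L].
F (force) has dimensions [L M T^-2].
tau (torque) has dimensions [L^2 M T^-2].

Left side: [L M T^-2]
Right side: [L M T^-2]

Both sides have the same dimensions, so the equation is dimensionally consistent.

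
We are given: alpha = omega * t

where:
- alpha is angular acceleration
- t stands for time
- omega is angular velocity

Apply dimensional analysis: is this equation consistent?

No

alpha (angular acceleration) has dimensions [T^-2].
t (time) has dimensions [T].
omega (angular velocity) has dimensions [T^-1].

Left side: [T^-2]
Right side: [dimensionless]

The two sides have different dimensions, so the equation is NOT dimensionally consistent.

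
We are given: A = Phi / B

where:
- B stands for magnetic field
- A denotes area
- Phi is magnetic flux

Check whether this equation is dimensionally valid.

Yes

B (magnetic field) has dimensions [I^-1 M T^-2].
A (area) has dimensions [L^2].
Phi (magnetic flux) has dimensions [I^-1 L^2 M T^-2].

Left side: [L^2]
Right side: [L^2]

Both sides have the same dimensions, so the equation is dimensionally consistent.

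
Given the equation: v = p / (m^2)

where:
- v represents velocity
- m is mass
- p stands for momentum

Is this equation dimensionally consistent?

No

v (velocity) has dimensions [L T^-1].
m (mass) has dimensions [M].
p (momentum) has dimensions [L M T^-1].

Left side: [L T^-1]
Right side: [L M^-1 T^-1]

The two sides have different dimensions, so the equation is NOT dimensionally consistent.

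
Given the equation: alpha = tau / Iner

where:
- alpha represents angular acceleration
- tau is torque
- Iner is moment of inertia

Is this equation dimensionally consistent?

Yes

alpha (angular acceleration) has dimensions [T^-2].
tau (torque) has dimensions [L^2 M T^-2].
Iner (moment of inertia) has dimensions [L^2 M].

Left side: [T^-2]
Right side: [T^-2]

Both sides have the same dimensions, so the equation is dimensionally consistent.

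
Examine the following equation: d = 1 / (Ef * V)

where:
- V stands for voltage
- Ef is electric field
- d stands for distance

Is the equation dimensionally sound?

No

V (voltage) has dimensions [I^-1 L^2 M T^-3].
Ef (electric field) has dimensions [I^-1 L M T^-3].
d (distance) has dimensions [L].

Left side: [L]
Right side: [I^2 L^-3 M^-2 T^6]

The two sides have different dimensions, so the equation is NOT dimensionally consistent.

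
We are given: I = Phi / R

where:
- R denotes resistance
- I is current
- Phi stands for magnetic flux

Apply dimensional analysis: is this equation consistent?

No

R (resistance) has dimensions [I^-2 L^2 M T^-3].
I (current) has dimensions [I].
Phi (magnetic flux) has dimensions [I^-1 L^2 M T^-2].

Left side: [I]
Right side: [I T]

The two sides have different dimensions, so the equation is NOT dimensionally consistent.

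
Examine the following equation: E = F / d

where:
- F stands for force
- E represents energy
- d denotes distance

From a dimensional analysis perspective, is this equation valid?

No

F (force) has dimensions [L M T^-2].
E (energy) has dimensions [L^2 M T^-2].
d (distance) has dimensions [L].

Left side: [L^2 M T^-2]
Right side: [M T^-2]

The two sides have different dimensions, so the equation is NOT dimensionally consistent.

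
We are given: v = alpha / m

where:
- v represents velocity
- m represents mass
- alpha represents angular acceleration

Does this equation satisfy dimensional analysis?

No

v (velocity) has dimensions [L T^-1].
m (mass) has dimensions [M].
alpha (angular acceleration) has dimensions [T^-2].

Left side: [L T^-1]
Right side: [M^-1 T^-2]

The two sides have different dimensions, so the equation is NOT dimensionally consistent.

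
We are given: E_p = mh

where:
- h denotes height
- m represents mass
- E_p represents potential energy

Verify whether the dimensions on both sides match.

No

h (height) has dimensions [L].
m (mass) has dimensions [M].
E_p (potential energy) has dimensions [L^2 M T^-2].

Left side: [L^2 M T^-2]
Right side: [L M]

The two sides have different dimensions, so the equation is NOT dimensionally consistent.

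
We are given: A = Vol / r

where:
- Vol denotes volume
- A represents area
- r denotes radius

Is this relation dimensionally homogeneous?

Yes

Vol (volume) has dimensions [L^3].
A (area) has dimensions [L^2].
r (radius) has dimensions [L].

Left side: [L^2]
Right side: [L^2]

Both sides have the same dimensions, so the equation is dimensionally consistent.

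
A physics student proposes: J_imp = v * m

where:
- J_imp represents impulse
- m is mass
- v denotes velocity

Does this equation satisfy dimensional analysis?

Yes

J_imp (impulse) has dimensions [L M T^-1].
m (mass) has dimensions [M].
v (velocity) has dimensions [L T^-1].

Left side: [L M T^-1]
Right side: [L M T^-1]

Both sides have the same dimensions, so the equation is dimensionally consistent.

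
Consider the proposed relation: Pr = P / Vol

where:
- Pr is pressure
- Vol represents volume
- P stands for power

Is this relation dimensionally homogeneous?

No

Pr (pressure) has dimensions [L^-1 M T^-2].
Vol (volume) has dimensions [L^3].
P (power) has dimensions [L^2 M T^-3].

Left side: [L^-1 M T^-2]
Right side: [L^-1 M T^-3]

The two sides have different dimensions, so the equation is NOT dimensionally consistent.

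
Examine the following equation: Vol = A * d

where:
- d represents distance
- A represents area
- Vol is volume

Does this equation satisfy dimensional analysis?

Yes

d (distance) has dimensions [L].
A (area) has dimensions [L^2].
Vol (volume) has dimensions [L^3].

Left side: [L^3]
Right side: [L^3]

Both sides have the same dimensions, so the equation is dimensionally consistent.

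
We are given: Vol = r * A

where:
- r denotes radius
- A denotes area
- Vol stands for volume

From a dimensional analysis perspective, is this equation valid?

Yes

r (radius) has dimensions [L].
A (area) has dimensions [L^2].
Vol (volume) has dimensions [L^3].

Left side: [L^3]
Right side: [L^3]

Both sides have the same dimensions, so the equation is dimensionally consistent.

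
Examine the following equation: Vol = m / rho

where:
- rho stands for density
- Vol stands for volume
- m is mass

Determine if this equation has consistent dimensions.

Yes

rho (density) has dimensions [L^-3 M].
Vol (volume) has dimensions [L^3].
m (mass) has dimensions [M].

Left side: [L^3]
Right side: [L^3]

Both sides have the same dimensions, so the equation is dimensionally consistent.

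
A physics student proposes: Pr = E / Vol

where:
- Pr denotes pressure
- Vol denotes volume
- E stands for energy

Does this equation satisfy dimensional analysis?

Yes

Pr (pressure) has dimensions [L^-1 M T^-2].
Vol (volume) has dimensions [L^3].
E (energy) has dimensions [L^2 M T^-2].

Left side: [L^-1 M T^-2]
Right side: [L^-1 M T^-2]

Both sides have the same dimensions, so the equation is dimensionally consistent.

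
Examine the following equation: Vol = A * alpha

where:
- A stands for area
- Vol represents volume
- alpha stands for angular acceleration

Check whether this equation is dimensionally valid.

No

A (area) has dimensions [L^2].
Vol (volume) has dimensions [L^3].
alpha (angular acceleration) has dimensions [T^-2].

Left side: [L^3]
Right side: [L^2 T^-2]

The two sides have different dimensions, so the equation is NOT dimensionally consistent.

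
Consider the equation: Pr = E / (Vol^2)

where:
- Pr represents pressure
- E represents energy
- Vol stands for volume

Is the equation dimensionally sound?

No

Pr (pressure) has dimensions [L^-1 M T^-2].
E (energy) has dimensions [L^2 M T^-2].
Vol (volume) has dimensions [L^3].

Left side: [L^-1 M T^-2]
Right side: [L^-4 M T^-2]

The two sides have different dimensions, so the equation is NOT dimensionally consistent.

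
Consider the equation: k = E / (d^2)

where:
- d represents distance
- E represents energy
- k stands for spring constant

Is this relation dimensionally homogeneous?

Yes

d (distance) has dimensions [L].
E (energy) has dimensions [L^2 M T^-2].
k (spring constant) has dimensions [M T^-2].

Left side: [M T^-2]
Right side: [M T^-2]

Both sides have the same dimensions, so the equation is dimensionally consistent.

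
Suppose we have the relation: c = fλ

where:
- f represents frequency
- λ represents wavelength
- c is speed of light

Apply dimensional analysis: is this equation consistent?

Yes

f (frequency) has dimensions [T^-1].
λ (wavelength) has dimensions [L].
c (speed of light) has dimensions [L T^-1].

Left side: [L T^-1]
Right side: [L T^-1]

Both sides have the same dimensions, so the equation is dimensionally consistent.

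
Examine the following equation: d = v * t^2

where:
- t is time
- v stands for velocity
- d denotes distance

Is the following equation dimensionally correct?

No

t (time) has dimensions [T].
v (velocity) has dimensions [L T^-1].
d (distance) has dimensions [L].

Left side: [L]
Right side: [L T]

The two sides have different dimensions, so the equation is NOT dimensionally consistent.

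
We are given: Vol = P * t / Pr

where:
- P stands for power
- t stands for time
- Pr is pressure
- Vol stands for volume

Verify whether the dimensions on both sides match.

Yes

P (power) has dimensions [L^2 M T^-3].
t (time) has dimensions [T].
Pr (pressure) has dimensions [L^-1 M T^-2].
Vol (volume) has dimensions [L^3].

Left side: [L^3]
Right side: [L^3]

Both sides have the same dimensions, so the equation is dimensionally consistent.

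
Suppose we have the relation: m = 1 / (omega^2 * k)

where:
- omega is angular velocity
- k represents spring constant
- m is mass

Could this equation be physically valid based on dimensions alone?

No

omega (angular velocity) has dimensions [T^-1].
k (spring constant) has dimensions [M T^-2].
m (mass) has dimensions [M].

Left side: [M]
Right side: [M^-1 T^4]

The two sides have different dimensions, so the equation is NOT dimensionally consistent.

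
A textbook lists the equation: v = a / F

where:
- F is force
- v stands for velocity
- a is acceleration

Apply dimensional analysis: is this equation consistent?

No

F (force) has dimensions [L M T^-2].
v (velocity) has dimensions [L T^-1].
a (acceleration) has dimensions [L T^-2].

Left side: [L T^-1]
Right side: [M^-1]

The two sides have different dimensions, so the equation is NOT dimensionally consistent.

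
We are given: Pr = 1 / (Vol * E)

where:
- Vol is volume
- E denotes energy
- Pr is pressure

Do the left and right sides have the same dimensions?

No

Vol (volume) has dimensions [L^3].
E (energy) has dimensions [L^2 M T^-2].
Pr (pressure) has dimensions [L^-1 M T^-2].

Left side: [L^-1 M T^-2]
Right side: [L^-5 M^-1 T^2]

The two sides have different dimensions, so the equation is NOT dimensionally consistent.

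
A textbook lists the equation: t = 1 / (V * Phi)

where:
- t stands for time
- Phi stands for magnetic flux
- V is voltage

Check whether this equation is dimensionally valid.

No

t (time) has dimensions [T].
Phi (magnetic flux) has dimensions [I^-1 L^2 M T^-2].
V (voltage) has dimensions [I^-1 L^2 M T^-3].

Left side: [T]
Right side: [I^2 L^-4 M^-2 T^5]

The two sides have different dimensions, so the equation is NOT dimensionally consistent.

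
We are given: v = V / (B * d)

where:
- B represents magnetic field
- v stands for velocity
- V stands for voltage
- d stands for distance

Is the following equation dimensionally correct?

Yes

B (magnetic field) has dimensions [I^-1 M T^-2].
v (velocity) has dimensions [L T^-1].
V (voltage) has dimensions [I^-1 L^2 M T^-3].
d (distance) has dimensions [L].

Left side: [L T^-1]
Right side: [L T^-1]

Both sides have the same dimensions, so the equation is dimensionally consistent.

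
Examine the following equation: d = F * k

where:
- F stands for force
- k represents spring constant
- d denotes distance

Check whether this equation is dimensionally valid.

No

F (force) has dimensions [L M T^-2].
k (spring constant) has dimensions [M T^-2].
d (distance) has dimensions [L].

Left side: [L]
Right side: [L M^2 T^-4]

The two sides have different dimensions, so the equation is NOT dimensionally consistent.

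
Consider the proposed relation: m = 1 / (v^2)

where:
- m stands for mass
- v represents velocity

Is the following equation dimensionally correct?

No

m (mass) has dimensions [M].
v (velocity) has dimensions [L T^-1].

Left side: [M]
Right side: [L^-2 T^2]

The two sides have different dimensions, so the equation is NOT dimensionally consistent.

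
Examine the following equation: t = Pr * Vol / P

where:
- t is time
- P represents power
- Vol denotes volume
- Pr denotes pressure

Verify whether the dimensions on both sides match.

Yes

t (time) has dimensions [T].
P (power) has dimensions [L^2 M T^-3].
Vol (volume) has dimensions [L^3].
Pr (pressure) has dimensions [L^-1 M T^-2].

Left side: [T]
Right side: [T]

Both sides have the same dimensions, so the equation is dimensionally consistent.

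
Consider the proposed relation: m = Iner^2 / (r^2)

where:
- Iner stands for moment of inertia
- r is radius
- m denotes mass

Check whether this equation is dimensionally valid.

No

Iner (moment of inertia) has dimensions [L^2 M].
r (radius) has dimensions [L].
m (mass) has dimensions [M].

Left side: [M]
Right side: [L^2 M^2]

The two sides have different dimensions, so the equation is NOT dimensionally consistent.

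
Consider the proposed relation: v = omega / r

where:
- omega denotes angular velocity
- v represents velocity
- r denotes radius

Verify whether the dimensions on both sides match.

No

omega (angular velocity) has dimensions [T^-1].
v (velocity) has dimensions [L T^-1].
r (radius) has dimensions [L].

Left side: [L T^-1]
Right side: [L^-1 T^-1]

The two sides have different dimensions, so the equation is NOT dimensionally consistent.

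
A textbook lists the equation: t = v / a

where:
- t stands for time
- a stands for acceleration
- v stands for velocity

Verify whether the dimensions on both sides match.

Yes

t (time) has dimensions [T].
a (acceleration) has dimensions [L T^-2].
v (velocity) has dimensions [L T^-1].

Left side: [T]
Right side: [T]

Both sides have the same dimensions, so the equation is dimensionally consistent.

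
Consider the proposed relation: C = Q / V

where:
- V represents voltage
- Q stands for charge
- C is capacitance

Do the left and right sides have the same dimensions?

Yes

V (voltage) has dimensions [I^-1 L^2 M T^-3].
Q (charge) has dimensions [I T].
C (capacitance) has dimensions [I^2 L^-2 M^-1 T^4].

Left side: [I^2 L^-2 M^-1 T^4]
Right side: [I^2 L^-2 M^-1 T^4]

Both sides have the same dimensions, so the equation is dimensionally consistent.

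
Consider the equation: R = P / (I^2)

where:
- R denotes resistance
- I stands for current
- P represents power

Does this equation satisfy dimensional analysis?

Yes

R (resistance) has dimensions [I^-2 L^2 M T^-3].
I (current) has dimensions [I].
P (power) has dimensions [L^2 M T^-3].

Left side: [I^-2 L^2 M T^-3]
Right side: [I^-2 L^2 M T^-3]

Both sides have the same dimensions, so the equation is dimensionally consistent.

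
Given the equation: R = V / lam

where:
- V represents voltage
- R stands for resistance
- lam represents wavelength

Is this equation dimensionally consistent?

No

V (voltage) has dimensions [I^-1 L^2 M T^-3].
R (resistance) has dimensions [I^-2 L^2 M T^-3].
lam (wavelength) has dimensions [L].

Left side: [I^-2 L^2 M T^-3]
Right side: [I^-1 L M T^-3]

The two sides have different dimensions, so the equation is NOT dimensionally consistent.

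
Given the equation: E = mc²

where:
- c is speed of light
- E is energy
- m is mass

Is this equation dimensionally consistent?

Yes

c (speed of light) has dimensions [L T^-1].
E (energy) has dimensions [L^2 M T^-2].
m (mass) has dimensions [M].

Left side: [L^2 M T^-2]
Right side: [L^2 M T^-2]

Both sides have the same dimensions, so the equation is dimensionally consistent.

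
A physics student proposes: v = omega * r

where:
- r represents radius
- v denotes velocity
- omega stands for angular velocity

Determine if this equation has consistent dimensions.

Yes

r (radius) has dimensions [L].
v (velocity) has dimensions [L T^-1].
omega (angular velocity) has dimensions [T^-1].

Left side: [L T^-1]
Right side: [L T^-1]

Both sides have the same dimensions, so the equation is dimensionally consistent.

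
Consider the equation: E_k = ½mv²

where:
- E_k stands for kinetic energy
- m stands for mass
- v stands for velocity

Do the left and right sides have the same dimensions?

Yes

E_k (kinetic energy) has dimensions [L^2 M T^-2].
m (mass) has dimensions [M].
v (velocity) has dimensions [L T^-1].

Left side: [L^2 M T^-2]
Right side: [L^2 M T^-2]

Both sides have the same dimensions, so the equation is dimensionally consistent.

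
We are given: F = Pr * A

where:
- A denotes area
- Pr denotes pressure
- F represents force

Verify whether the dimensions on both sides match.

Yes

A (area) has dimensions [L^2].
Pr (pressure) has dimensions [L^-1 M T^-2].
F (force) has dimensions [L M T^-2].

Left side: [L M T^-2]
Right side: [L M T^-2]

Both sides have the same dimensions, so the equation is dimensionally consistent.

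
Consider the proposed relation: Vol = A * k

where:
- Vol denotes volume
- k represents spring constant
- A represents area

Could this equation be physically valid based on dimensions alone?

No

Vol (volume) has dimensions [L^3].
k (spring constant) has dimensions [M T^-2].
A (area) has dimensions [L^2].

Left side: [L^3]
Right side: [L^2 M T^-2]

The two sides have different dimensions, so the equation is NOT dimensionally consistent.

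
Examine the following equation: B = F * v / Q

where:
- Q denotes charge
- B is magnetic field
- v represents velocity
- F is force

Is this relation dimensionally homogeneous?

No

Q (charge) has dimensions [I T].
B (magnetic field) has dimensions [I^-1 M T^-2].
v (velocity) has dimensions [L T^-1].
F (force) has dimensions [L M T^-2].

Left side: [I^-1 M T^-2]
Right side: [I^-1 L^2 M T^-4]

The two sides have different dimensions, so the equation is NOT dimensionally consistent.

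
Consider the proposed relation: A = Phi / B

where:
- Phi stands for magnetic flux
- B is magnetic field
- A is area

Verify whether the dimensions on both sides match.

Yes

Phi (magnetic flux) has dimensions [I^-1 L^2 M T^-2].
B (magnetic field) has dimensions [I^-1 M T^-2].
A (area) has dimensions [L^2].

Left side: [L^2]
Right side: [L^2]

Both sides have the same dimensions, so the equation is dimensionally consistent.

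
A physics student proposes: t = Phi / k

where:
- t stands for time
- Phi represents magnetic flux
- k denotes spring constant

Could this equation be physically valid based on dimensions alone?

No

t (time) has dimensions [T].
Phi (magnetic flux) has dimensions [I^-1 L^2 M T^-2].
k (spring constant) has dimensions [M T^-2].

Left side: [T]
Right side: [I^-1 L^2]

The two sides have different dimensions, so the equation is NOT dimensionally consistent.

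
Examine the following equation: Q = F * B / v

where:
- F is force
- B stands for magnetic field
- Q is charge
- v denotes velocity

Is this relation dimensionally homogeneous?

No

F (force) has dimensions [L M T^-2].
B (magnetic field) has dimensions [I^-1 M T^-2].
Q (charge) has dimensions [I T].
v (velocity) has dimensions [L T^-1].

Left side: [I T]
Right side: [I^-1 M^2 T^-3]

The two sides have different dimensions, so the equation is NOT dimensionally consistent.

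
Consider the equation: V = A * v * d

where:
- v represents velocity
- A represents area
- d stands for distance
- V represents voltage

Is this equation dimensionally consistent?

No

v (velocity) has dimensions [L T^-1].
A (area) has dimensions [L^2].
d (distance) has dimensions [L].
V (voltage) has dimensions [I^-1 L^2 M T^-3].

Left side: [I^-1 L^2 M T^-3]
Right side: [L^4 T^-1]

The two sides have different dimensions, so the equation is NOT dimensionally consistent.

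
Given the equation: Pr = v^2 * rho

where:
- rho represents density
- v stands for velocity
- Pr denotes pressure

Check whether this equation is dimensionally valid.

Yes

rho (density) has dimensions [L^-3 M].
v (velocity) has dimensions [L T^-1].
Pr (pressure) has dimensions [L^-1 M T^-2].

Left side: [L^-1 M T^-2]
Right side: [L^-1 M T^-2]

Both sides have the same dimensions, so the equation is dimensionally consistent.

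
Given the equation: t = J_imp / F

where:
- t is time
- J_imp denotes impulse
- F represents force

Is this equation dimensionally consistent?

Yes

t (time) has dimensions [T].
J_imp (impulse) has dimensions [L M T^-1].
F (force) has dimensions [L M T^-2].

Left side: [T]
Right side: [T]

Both sides have the same dimensions, so the equation is dimensionally consistent.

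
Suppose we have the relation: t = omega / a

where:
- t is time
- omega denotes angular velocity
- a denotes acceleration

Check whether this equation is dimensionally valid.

No

t (time) has dimensions [T].
omega (angular velocity) has dimensions [T^-1].
a (acceleration) has dimensions [L T^-2].

Left side: [T]
Right side: [L^-1 T]

The two sides have different dimensions, so the equation is NOT dimensionally consistent.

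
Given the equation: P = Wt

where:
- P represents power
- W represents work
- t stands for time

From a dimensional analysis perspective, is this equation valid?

No

P (power) has dimensions [L^2 M T^-3].
W (work) has dimensions [L^2 M T^-2].
t (time) has dimensions [T].

Left side: [L^2 M T^-3]
Right side: [L^2 M T^-1]

The two sides have different dimensions, so the equation is NOT dimensionally consistent.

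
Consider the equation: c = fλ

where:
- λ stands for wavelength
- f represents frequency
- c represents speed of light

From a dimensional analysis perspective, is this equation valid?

Yes

λ (wavelength) has dimensions [L].
f (frequency) has dimensions [T^-1].
c (speed of light) has dimensions [L T^-1].

Left side: [L T^-1]
Right side: [L T^-1]

Both sides have the same dimensions, so the equation is dimensionally consistent.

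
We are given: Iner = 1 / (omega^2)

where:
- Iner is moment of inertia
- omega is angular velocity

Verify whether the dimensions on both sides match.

No

Iner (moment of inertia) has dimensions [L^2 M].
omega (angular velocity) has dimensions [T^-1].

Left side: [L^2 M]
Right side: [T^2]

The two sides have different dimensions, so the equation is NOT dimensionally consistent.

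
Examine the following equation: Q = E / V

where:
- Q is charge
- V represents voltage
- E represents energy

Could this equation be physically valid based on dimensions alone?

Yes

Q (charge) has dimensions [I T].
V (voltage) has dimensions [I^-1 L^2 M T^-3].
E (energy) has dimensions [L^2 M T^-2].

Left side: [I T]
Right side: [I T]

Both sides have the same dimensions, so the equation is dimensionally consistent.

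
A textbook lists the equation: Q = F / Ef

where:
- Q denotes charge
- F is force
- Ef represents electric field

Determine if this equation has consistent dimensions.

Yes

Q (charge) has dimensions [I T].
F (force) has dimensions [L M T^-2].
Ef (electric field) has dimensions [I^-1 L M T^-3].

Left side: [I T]
Right side: [I T]

Both sides have the same dimensions, so the equation is dimensionally consistent.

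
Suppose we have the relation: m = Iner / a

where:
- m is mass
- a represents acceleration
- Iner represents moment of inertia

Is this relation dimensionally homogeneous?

No

m (mass) has dimensions [M].
a (acceleration) has dimensions [L T^-2].
Iner (moment of inertia) has dimensions [L^2 M].

Left side: [M]
Right side: [L M T^2]

The two sides have different dimensions, so the equation is NOT dimensionally consistent.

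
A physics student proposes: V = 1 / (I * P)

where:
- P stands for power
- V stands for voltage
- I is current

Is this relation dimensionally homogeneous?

No

P (power) has dimensions [L^2 M T^-3].
V (voltage) has dimensions [I^-1 L^2 M T^-3].
I (current) has dimensions [I].

Left side: [I^-1 L^2 M T^-3]
Right side: [I^-1 L^-2 M^-1 T^3]

The two sides have different dimensions, so the equation is NOT dimensionally consistent.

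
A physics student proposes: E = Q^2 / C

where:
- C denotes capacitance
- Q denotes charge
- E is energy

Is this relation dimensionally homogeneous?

Yes

C (capacitance) has dimensions [I^2 L^-2 M^-1 T^4].
Q (charge) has dimensions [I T].
E (energy) has dimensions [L^2 M T^-2].

Left side: [L^2 M T^-2]
Right side: [L^2 M T^-2]

Both sides have the same dimensions, so the equation is dimensionally consistent.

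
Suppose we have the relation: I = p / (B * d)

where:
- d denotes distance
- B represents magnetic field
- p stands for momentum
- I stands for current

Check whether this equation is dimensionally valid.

No

d (distance) has dimensions [L].
B (magnetic field) has dimensions [I^-1 M T^-2].
p (momentum) has dimensions [L M T^-1].
I (current) has dimensions [I].

Left side: [I]
Right side: [I T]

The two sides have different dimensions, so the equation is NOT dimensionally consistent.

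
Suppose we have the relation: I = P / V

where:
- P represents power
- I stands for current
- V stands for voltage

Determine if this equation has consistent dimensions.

Yes

P (power) has dimensions [L^2 M T^-3].
I (current) has dimensions [I].
V (voltage) has dimensions [I^-1 L^2 M T^-3].

Left side: [I]
Right side: [I]

Both sides have the same dimensions, so the equation is dimensionally consistent.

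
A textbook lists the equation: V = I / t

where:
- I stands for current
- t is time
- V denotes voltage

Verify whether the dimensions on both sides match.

No

I (current) has dimensions [I].
t (time) has dimensions [T].
V (voltage) has dimensions [I^-1 L^2 M T^-3].

Left side: [I^-1 L^2 M T^-3]
Right side: [I T^-1]

The two sides have different dimensions, so the equation is NOT dimensionally consistent.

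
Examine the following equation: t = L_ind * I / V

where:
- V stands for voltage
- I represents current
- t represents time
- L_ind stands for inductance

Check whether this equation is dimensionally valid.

Yes

V (voltage) has dimensions [I^-1 L^2 M T^-3].
I (current) has dimensions [I].
t (time) has dimensions [T].
L_ind (inductance) has dimensions [I^-2 L^2 M T^-2].

Left side: [T]
Right side: [T]

Both sides have the same dimensions, so the equation is dimensionally consistent.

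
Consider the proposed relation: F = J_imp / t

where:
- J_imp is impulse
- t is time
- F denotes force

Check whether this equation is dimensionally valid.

Yes

J_imp (impulse) has dimensions [L M T^-1].
t (time) has dimensions [T].
F (force) has dimensions [L M T^-2].

Left side: [L M T^-2]
Right side: [L M T^-2]

Both sides have the same dimensions, so the equation is dimensionally consistent.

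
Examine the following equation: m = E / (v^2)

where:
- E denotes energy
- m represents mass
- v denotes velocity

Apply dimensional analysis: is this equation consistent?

Yes

E (energy) has dimensions [L^2 M T^-2].
m (mass) has dimensions [M].
v (velocity) has dimensions [L T^-1].

Left side: [M]
Right side: [M]

Both sides have the same dimensions, so the equation is dimensionally consistent.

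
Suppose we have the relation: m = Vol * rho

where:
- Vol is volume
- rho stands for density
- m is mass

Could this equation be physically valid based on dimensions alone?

Yes

Vol (volume) has dimensions [L^3].
rho (density) has dimensions [L^-3 M].
m (mass) has dimensions [M].

Left side: [M]
Right side: [M]

Both sides have the same dimensions, so the equation is dimensionally consistent.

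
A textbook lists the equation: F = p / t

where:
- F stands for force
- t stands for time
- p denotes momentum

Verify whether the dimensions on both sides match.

Yes

F (force) has dimensions [L M T^-2].
t (time) has dimensions [T].
p (momentum) has dimensions [L M T^-1].

Left side: [L M T^-2]
Right side: [L M T^-2]

Both sides have the same dimensions, so the equation is dimensionally consistent.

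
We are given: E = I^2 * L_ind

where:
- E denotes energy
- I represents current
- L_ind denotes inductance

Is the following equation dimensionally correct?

Yes

E (energy) has dimensions [L^2 M T^-2].
I (current) has dimensions [I].
L_ind (inductance) has dimensions [I^-2 L^2 M T^-2].

Left side: [L^2 M T^-2]
Right side: [L^2 M T^-2]

Both sides have the same dimensions, so the equation is dimensionally consistent.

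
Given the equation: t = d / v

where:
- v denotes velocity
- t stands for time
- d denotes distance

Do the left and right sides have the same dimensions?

Yes

v (velocity) has dimensions [L T^-1].
t (time) has dimensions [T].
d (distance) has dimensions [L].

Left side: [T]
Right side: [T]

Both sides have the same dimensions, so the equation is dimensionally consistent.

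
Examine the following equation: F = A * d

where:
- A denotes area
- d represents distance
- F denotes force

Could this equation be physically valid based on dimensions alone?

No

A (area) has dimensions [L^2].
d (distance) has dimensions [L].
F (force) has dimensions [L M T^-2].

Left side: [L M T^-2]
Right side: [L^3]

The two sides have different dimensions, so the equation is NOT dimensionally consistent.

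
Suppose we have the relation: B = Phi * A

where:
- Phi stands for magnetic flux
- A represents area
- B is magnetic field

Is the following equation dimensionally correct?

No

Phi (magnetic flux) has dimensions [I^-1 L^2 M T^-2].
A (area) has dimensions [L^2].
B (magnetic field) has dimensions [I^-1 M T^-2].

Left side: [I^-1 M T^-2]
Right side: [I^-1 L^4 M T^-2]

The two sides have different dimensions, so the equation is NOT dimensionally consistent.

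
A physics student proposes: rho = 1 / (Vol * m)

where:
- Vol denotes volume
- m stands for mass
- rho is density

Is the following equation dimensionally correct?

No

Vol (volume) has dimensions [L^3].
m (mass) has dimensions [M].
rho (density) has dimensions [L^-3 M].

Left side: [L^-3 M]
Right side: [L^-3 M^-1]

The two sides have different dimensions, so the equation is NOT dimensionally consistent.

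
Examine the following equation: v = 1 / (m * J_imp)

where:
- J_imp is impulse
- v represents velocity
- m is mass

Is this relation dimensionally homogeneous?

No

J_imp (impulse) has dimensions [L M T^-1].
v (velocity) has dimensions [L T^-1].
m (mass) has dimensions [M].

Left side: [L T^-1]
Right side: [L^-1 M^-2 T]

The two sides have different dimensions, so the equation is NOT dimensionally consistent.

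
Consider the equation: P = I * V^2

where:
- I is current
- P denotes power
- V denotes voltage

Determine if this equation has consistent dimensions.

No

I (current) has dimensions [I].
P (power) has dimensions [L^2 M T^-3].
V (voltage) has dimensions [I^-1 L^2 M T^-3].

Left side: [L^2 M T^-3]
Right side: [I^-1 L^4 M^2 T^-6]

The two sides have different dimensions, so the equation is NOT dimensionally consistent.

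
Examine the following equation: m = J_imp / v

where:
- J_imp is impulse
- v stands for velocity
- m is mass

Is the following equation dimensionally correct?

Yes

J_imp (impulse) has dimensions [L M T^-1].
v (velocity) has dimensions [L T^-1].
m (mass) has dimensions [M].

Left side: [M]
Right side: [M]

Both sides have the same dimensions, so the equation is dimensionally consistent.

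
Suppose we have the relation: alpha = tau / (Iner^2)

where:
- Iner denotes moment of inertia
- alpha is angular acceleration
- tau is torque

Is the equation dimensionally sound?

No

Iner (moment of inertia) has dimensions [L^2 M].
alpha (angular acceleration) has dimensions [T^-2].
tau (torque) has dimensions [L^2 M T^-2].

Left side: [T^-2]
Right side: [L^-2 M^-1 T^-2]

The two sides have different dimensions, so the equation is NOT dimensionally consistent.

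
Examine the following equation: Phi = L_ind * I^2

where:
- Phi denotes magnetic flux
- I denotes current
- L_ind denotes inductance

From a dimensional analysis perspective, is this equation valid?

No

Phi (magnetic flux) has dimensions [I^-1 L^2 M T^-2].
I (current) has dimensions [I].
L_ind (inductance) has dimensions [I^-2 L^2 M T^-2].

Left side: [I^-1 L^2 M T^-2]
Right side: [L^2 M T^-2]

The two sides have different dimensions, so the equation is NOT dimensionally consistent.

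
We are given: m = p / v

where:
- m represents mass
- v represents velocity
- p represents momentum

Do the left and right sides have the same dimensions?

Yes

m (mass) has dimensions [M].
v (velocity) has dimensions [L T^-1].
p (momentum) has dimensions [L M T^-1].

Left side: [M]
Right side: [M]

Both sides have the same dimensions, so the equation is dimensionally consistent.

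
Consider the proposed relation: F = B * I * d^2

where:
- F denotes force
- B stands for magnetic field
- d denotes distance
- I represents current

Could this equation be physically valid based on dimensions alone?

No

F (force) has dimensions [L M T^-2].
B (magnetic field) has dimensions [I^-1 M T^-2].
d (distance) has dimensions [L].
I (current) has dimensions [I].

Left side: [L M T^-2]
Right side: [L^2 M T^-2]

The two sides have different dimensions, so the equation is NOT dimensionally consistent.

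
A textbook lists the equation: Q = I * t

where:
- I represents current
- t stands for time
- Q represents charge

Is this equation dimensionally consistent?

Yes

I (current) has dimensions [I].
t (time) has dimensions [T].
Q (charge) has dimensions [I T].

Left side: [I T]
Right side: [I T]

Both sides have the same dimensions, so the equation is dimensionally consistent.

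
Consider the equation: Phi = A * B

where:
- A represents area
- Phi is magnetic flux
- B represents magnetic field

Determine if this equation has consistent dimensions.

Yes

A (area) has dimensions [L^2].
Phi (magnetic flux) has dimensions [I^-1 L^2 M T^-2].
B (magnetic field) has dimensions [I^-1 M T^-2].

Left side: [I^-1 L^2 M T^-2]
Right side: [I^-1 L^2 M T^-2]

Both sides have the same dimensions, so the equation is dimensionally consistent.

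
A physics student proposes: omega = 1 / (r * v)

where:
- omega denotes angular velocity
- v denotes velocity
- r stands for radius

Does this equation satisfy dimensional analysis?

No

omega (angular velocity) has dimensions [T^-1].
v (velocity) has dimensions [L T^-1].
r (radius) has dimensions [L].

Left side: [T^-1]
Right side: [L^-2 T]

The two sides have different dimensions, so the equation is NOT dimensionally consistent.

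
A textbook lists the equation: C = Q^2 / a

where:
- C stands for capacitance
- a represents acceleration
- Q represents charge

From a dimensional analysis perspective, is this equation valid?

No

C (capacitance) has dimensions [I^2 L^-2 M^-1 T^4].
a (acceleration) has dimensions [L T^-2].
Q (charge) has dimensions [I T].

Left side: [I^2 L^-2 M^-1 T^4]
Right side: [I^2 L^-1 T^4]

The two sides have different dimensions, so the equation is NOT dimensionally consistent.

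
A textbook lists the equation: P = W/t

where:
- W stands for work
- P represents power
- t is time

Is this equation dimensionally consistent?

Yes

W (work) has dimensions [L^2 M T^-2].
P (power) has dimensions [L^2 M T^-3].
t (time) has dimensions [T].

Left side: [L^2 M T^-3]
Right side: [L^2 M T^-3]

Both sides have the same dimensions, so the equation is dimensionally consistent.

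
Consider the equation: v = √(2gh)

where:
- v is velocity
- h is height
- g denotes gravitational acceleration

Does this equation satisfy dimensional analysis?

Yes

v (velocity) has dimensions [L T^-1].
h (height) has dimensions [L].
g (gravitational acceleration) has dimensions [L T^-2].

Left side: [L T^-1]
Right side: [L T^-1]

Both sides have the same dimensions, so the equation is dimensionally consistent.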